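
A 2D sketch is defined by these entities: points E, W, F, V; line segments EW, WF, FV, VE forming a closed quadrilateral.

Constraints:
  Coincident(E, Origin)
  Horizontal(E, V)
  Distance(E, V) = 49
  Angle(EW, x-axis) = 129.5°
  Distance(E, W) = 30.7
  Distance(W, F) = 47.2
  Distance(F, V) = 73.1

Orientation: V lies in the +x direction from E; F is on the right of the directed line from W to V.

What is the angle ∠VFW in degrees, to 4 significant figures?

70.41°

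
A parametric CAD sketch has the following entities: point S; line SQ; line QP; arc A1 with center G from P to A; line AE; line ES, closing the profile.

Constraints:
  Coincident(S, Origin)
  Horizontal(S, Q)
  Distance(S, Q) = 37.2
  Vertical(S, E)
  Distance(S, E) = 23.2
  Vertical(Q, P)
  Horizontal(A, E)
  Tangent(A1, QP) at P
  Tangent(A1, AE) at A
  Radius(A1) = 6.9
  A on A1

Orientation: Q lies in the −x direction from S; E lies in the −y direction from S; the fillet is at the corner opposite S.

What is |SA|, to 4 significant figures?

38.16

S is at the origin; S and Q share the same y with |SQ| = 37.2 and Q on the −x side, so Q = (-37.20, 0.000). SE is vertical with |SE| = 23.2 and E on the −y side, so E = (0.000, -23.20). The virtual corner opposite S is at (-37.20, -23.20). Tangency of A1 to QP means the radius GP is perpendicular to QP and tangency of A1 to AE means the radius GA is perpendicular to AE, with radius 6.9, so the center G sits 6.9 in from both sides at G = (-30.30, -16.30). That places the tangent points at P = (-37.20, -16.30) on QP and A = (-30.30, -23.20) on AE. Then |SA| = |A − S| = 38.16.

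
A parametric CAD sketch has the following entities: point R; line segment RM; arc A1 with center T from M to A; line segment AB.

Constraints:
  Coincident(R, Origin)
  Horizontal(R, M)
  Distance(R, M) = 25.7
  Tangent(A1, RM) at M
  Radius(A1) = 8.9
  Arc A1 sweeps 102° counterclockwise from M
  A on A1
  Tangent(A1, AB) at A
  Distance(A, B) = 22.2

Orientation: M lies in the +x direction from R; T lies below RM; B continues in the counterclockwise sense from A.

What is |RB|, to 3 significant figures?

39.0

R is at the origin; R and M share the same y with |RM| = 25.7 and M on the +x side, so M = (25.7, 0.00). The tangent condition forces TM to be normal to RM, so T = M + (0, -8.9) = (25.7, -8.90). On A1, M sits at bearing 90° from T; a 102° counterclockwise sweep puts A at bearing 192°, so A = T + 8.9·(cos 192°, sin 192°) = (17.0, -10.8). The tangent condition forces TA to be normal to AB, so AB runs along (−sin 192°, cos 192°); with |AB| = 22.2, B = (21.6, -32.5). Then |RB| = |B − R| = 39.0.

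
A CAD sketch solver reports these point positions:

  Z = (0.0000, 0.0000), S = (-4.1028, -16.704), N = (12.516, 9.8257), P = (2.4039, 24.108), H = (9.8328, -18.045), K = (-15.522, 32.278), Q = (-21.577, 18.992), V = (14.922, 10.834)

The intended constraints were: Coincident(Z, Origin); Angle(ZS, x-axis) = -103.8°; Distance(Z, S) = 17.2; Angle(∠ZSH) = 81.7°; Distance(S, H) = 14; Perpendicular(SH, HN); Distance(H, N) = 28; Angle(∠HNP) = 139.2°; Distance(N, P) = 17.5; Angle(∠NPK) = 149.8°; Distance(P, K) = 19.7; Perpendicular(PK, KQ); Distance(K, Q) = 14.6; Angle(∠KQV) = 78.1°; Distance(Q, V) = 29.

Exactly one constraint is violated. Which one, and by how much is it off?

Distance(Q, V) = 29 — off by 8.40.

Z = (0.00, 0.00) ✓; ZS at -103.8° ✓; |ZS| = 17.20 ✓; ∠ZSH = 81.70° ✓; |SH| = 14.00 ✓; ∠(SH, HN) = 90.00° ✓; |HN| = 28.00 ✓; ∠HNP = 139.2° ✓; |NP| = 17.50 ✓; ∠NPK = 149.8° ✓; |PK| = 19.70 ✓; ∠(PK, KQ) = 90.00° ✓; |KQ| = 14.60 ✓; ∠KQV = 78.10° ✓; |QV| = 37.40 ✗.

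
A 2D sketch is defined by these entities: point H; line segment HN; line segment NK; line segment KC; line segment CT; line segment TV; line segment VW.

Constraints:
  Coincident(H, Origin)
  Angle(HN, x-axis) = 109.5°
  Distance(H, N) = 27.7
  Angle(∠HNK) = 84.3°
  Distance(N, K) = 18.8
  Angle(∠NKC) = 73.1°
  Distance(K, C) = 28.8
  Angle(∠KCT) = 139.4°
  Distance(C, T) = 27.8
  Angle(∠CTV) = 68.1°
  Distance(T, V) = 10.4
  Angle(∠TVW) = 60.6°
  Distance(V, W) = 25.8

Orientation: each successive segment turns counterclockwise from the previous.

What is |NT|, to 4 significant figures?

44.44

∠NKC = 73.1° gives KC at -47.90° from the x-axis; with |KC| = 28.8, C = (-6.949, -3.262). ∠KCT = 139.4° gives CT at -7.300° from the x-axis; with |CT| = 27.8, T = (20.63, -6.795). Then |NT| = |T − N| = 44.44.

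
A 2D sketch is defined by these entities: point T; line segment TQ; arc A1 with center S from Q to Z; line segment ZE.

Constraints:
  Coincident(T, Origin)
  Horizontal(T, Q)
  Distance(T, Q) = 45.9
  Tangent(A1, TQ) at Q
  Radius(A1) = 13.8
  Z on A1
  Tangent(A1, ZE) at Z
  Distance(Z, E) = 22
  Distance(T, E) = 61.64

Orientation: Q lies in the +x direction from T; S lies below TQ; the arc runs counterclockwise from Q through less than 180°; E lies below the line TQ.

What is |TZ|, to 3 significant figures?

40.8

T is at the origin; T and Q share the same y with |TQ| = 45.9 and Q on the +x side, so Q = (45.9, 0.00). Tangency of A1 to TQ means the radius SQ is perpendicular to TQ, so S = Q + (0, -13.8) = (45.9, -13.8). Since SZ ⟂ ZE (tangency), |SE| = √(13.8² + 22.0²) = 26.0 regardless of where Z sits on A1. So E lies on both circle(T, 61.64) and circle(S, 26.0); the below-TQ intersection is E = (47.1, -39.7). Z is the foot of the tangent from E: Z = (34.6, -21.7).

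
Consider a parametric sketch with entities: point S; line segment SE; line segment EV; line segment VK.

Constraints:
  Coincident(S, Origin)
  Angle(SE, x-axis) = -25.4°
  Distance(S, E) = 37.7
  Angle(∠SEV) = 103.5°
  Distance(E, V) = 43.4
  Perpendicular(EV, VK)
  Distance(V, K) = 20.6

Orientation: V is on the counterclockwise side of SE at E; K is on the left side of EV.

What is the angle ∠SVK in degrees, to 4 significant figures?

54.92°

S is at the origin; SE runs at -25.4° with length 37.7, so E = 37.7·(cos -25.4°, sin -25.4°) = (34.06, -16.17). ∠SEV = 103.5°, so EV runs at -25.4° + (180° − 103.5°) = 51.10° from the x-axis; with |EV| = 43.4, V = E + 43.4·(cos 51.10°, sin 51.10°) = (61.31, 17.60). EV ⟂ VK; with |VK| = 20.6 on the left of EV, K = V + 20.6·(-0.7782, 0.6280) = (45.28, 30.54). Then cos ∠SVK = VS·VK / (|VS||VK|), giving 54.92°.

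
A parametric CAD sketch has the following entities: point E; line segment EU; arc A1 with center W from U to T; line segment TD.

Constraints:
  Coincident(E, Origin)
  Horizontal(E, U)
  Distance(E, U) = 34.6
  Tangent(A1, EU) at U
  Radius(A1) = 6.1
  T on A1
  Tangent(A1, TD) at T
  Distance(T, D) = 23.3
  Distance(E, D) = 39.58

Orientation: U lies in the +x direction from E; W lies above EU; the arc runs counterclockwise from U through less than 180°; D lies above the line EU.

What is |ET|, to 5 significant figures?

40.815

Checks: |EU| = 34.60 ✓; ∠(WU, UE) = 90.00° ✓; |WT| = 6.100 ✓; ∠(WT, TD) = 90.00° ✓; |TD| = 23.30 ✓; |ED| = 39.58 ✓.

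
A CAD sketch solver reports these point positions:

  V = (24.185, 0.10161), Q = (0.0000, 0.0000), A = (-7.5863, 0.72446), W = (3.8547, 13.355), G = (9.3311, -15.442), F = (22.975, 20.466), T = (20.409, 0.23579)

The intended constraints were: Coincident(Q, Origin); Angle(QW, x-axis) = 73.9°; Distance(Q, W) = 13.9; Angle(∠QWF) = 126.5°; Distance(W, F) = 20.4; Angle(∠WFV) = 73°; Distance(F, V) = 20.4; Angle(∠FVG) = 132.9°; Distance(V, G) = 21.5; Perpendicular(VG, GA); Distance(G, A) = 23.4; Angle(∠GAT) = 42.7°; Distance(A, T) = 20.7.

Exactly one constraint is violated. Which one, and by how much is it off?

Distance(A, T) = 20.7 — off by 7.30.

Q = (0.00, 0.00) ✓; QW at 73.90° ✓; |QW| = 13.90 ✓; ∠QWF = 126.5° ✓; |WF| = 20.40 ✓; ∠WFV = 73.00° ✓; |FV| = 20.40 ✓; ∠FVG = 132.9° ✓; |VG| = 21.50 ✓; ∠(VG, GA) = 90.00° ✓; |GA| = 23.40 ✓; ∠GAT = 42.70° ✓; |AT| = 28.00 ✗.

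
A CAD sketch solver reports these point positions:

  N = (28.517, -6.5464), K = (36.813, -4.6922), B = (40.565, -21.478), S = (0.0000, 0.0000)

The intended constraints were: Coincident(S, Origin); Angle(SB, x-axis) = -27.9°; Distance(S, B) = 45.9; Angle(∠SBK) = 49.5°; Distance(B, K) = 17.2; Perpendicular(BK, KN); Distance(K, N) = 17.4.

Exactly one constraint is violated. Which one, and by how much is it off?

Distance(K, N) = 17.4 — off by 8.90.

S = (0.00, 0.00) ✓; SB at -27.90° ✓; |SB| = 45.90 ✓; ∠SBK = 49.50° ✓; |BK| = 17.20 ✓; ∠(BK, KN) = 90.00° ✓; |KN| = 8.501 ✗.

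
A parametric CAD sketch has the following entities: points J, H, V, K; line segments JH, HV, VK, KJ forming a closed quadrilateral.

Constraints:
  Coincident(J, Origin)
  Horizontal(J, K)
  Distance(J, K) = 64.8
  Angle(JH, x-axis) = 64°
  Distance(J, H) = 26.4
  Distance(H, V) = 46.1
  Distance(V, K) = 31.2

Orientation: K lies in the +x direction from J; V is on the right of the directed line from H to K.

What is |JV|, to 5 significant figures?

39.971

Checks: |HV| = 46.10 ✓; |VK| = 31.20 ✓.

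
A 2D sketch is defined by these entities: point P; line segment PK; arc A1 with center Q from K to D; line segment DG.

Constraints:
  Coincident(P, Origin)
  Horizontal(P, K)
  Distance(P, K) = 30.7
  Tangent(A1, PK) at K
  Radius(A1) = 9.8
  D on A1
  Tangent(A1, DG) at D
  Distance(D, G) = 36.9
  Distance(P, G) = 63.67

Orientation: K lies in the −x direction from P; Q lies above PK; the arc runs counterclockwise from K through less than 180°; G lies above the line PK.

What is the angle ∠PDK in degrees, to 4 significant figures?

82.38°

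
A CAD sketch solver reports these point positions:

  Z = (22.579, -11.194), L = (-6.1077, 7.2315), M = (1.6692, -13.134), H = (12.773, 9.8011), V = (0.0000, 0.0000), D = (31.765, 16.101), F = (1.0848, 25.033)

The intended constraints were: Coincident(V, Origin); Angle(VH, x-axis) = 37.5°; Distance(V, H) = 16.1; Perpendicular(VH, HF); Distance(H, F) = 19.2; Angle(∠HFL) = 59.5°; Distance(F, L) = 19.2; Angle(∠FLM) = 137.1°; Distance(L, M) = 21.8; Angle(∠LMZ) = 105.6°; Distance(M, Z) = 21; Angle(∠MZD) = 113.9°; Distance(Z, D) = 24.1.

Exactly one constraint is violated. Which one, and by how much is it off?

Distance(Z, D) = 24.1 — off by 4.70.

V = (0.00, 0.00) ✓; VH at 37.50° ✓; |VH| = 16.10 ✓; ∠(VH, HF) = 90.00° ✓; |HF| = 19.20 ✓; ∠HFL = 59.50° ✓; |FL| = 19.20 ✓; ∠FLM = 137.1° ✓; |LM| = 21.80 ✓; ∠LMZ = 105.6° ✓; |MZ| = 21.00 ✓; ∠MZD = 113.9° ✓; |ZD| = 28.80 ✗.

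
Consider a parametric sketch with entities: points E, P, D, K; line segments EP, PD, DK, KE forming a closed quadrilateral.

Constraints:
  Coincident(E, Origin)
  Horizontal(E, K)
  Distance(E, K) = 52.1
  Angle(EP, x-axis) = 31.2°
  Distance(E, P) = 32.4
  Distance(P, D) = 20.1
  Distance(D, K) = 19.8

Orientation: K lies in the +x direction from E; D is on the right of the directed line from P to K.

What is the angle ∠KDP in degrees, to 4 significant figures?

95.79°

E is at the origin; E and K share the same y with |EK| = 52.1 and K in +x, so K = (52.1, 0). EP runs at 31.2° with |EP| = 32.4, so P = (27.71, 16.78). D is determined by |PD| = 20.1 and |DK| = 19.8 together: it lies at the intersection of circle(P, 20.1) and circle(K, 19.8). With |PK| = 29.60, the foot of the radical line on PK is 15.00 from P and the perpendicular offset is √(20.1² − 15.00²) = 13.37. Taking the right-of-PK solution: D = (32.49, -2.740).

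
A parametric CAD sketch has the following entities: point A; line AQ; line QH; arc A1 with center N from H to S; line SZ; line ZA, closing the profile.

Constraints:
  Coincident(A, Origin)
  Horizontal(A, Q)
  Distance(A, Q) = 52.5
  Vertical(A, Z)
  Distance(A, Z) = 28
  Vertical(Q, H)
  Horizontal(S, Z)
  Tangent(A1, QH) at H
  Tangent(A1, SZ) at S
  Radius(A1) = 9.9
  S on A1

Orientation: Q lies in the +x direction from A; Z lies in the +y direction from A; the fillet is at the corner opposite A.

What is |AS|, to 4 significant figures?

50.98

A is at the origin; AQ is horizontal with |AQ| = 52.5 and Q on the +x side, so Q = (52.50, 0.000). AZ is vertical with |AZ| = 28.0 and Z on the +y side, so Z = (0.000, 28.00). The virtual corner opposite A is at (52.50, 28.00). A1 meets QH tangentially, so NH is at right angles to QH and tangency of A1 to SZ means the radius NS is perpendicular to SZ, with radius 9.9, so the center N sits 9.9 in from both sides at N = (42.60, 18.10). That places the tangent points at H = (52.50, 18.10) on QH and S = (42.60, 28.00) on SZ. Then |AS| = |S − A| = 50.98.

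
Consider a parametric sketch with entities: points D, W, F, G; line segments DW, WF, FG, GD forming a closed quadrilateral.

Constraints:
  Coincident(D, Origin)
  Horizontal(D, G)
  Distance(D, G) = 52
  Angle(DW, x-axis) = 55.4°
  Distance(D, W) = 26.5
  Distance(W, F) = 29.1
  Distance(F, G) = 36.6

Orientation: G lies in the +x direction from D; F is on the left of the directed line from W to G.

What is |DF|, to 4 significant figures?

53.88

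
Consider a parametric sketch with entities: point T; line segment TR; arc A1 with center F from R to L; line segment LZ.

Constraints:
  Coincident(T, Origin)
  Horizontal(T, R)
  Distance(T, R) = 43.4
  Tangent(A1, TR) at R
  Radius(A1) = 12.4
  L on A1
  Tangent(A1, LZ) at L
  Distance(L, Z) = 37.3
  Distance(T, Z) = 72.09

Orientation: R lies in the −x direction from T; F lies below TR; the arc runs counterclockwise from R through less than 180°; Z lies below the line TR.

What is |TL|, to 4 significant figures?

57.43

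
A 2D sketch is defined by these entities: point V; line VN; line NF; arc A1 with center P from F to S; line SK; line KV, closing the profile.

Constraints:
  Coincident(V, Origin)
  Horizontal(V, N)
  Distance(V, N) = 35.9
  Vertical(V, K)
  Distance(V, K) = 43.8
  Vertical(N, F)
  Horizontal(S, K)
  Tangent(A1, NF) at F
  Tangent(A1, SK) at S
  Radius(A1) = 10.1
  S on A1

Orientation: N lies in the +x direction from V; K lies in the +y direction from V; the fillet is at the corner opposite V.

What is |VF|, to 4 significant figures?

49.24

V is at the origin; V and N share the same y with |VN| = 35.9 and N on the +x side, so N = (35.90, 0.000). VK is vertical with |VK| = 43.8 and K on the +y side, so K = (0.000, 43.80). The virtual corner opposite V is at (35.90, 43.80). The tangent condition forces PF to be normal to NF and since A1 is tangent to SK there, PS ⟂ SK, with radius 10.1, so the center P sits 10.1 in from both sides at P = (25.80, 33.70). That places the tangent points at F = (35.90, 33.70) on NF and S = (25.80, 43.80) on SK. Then |VF| = |F − V| = 49.24.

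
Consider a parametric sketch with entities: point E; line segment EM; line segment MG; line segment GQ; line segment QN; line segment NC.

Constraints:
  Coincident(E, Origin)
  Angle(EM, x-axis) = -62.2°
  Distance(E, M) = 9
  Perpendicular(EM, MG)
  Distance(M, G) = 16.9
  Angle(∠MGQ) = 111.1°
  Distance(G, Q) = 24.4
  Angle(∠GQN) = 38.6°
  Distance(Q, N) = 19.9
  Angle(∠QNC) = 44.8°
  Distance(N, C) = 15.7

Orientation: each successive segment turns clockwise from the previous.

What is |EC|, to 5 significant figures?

23.703

E is at the origin; EM runs at -62.2° with length 9.0, so M = (4.1975, -7.9612). The perpendicularity gives MG at right angles to EM, so MG runs at -152.20°; with |MG| = 16.9, G = (-10.752, -15.843). ∠MGQ = 111.1° gives GQ at 138.90° from the x-axis; with |GQ| = 24.4, Q = (-29.139, 0.19679). ∠GQN = 38.6° gives QN at -2.5000° from the x-axis; with |QN| = 19.9, N = (-9.2578, -0.67123). ∠QNC = 44.8° gives NC at -137.70° from the x-axis; with |NC| = 15.7, C = (-20.870, -11.238). Then |EC| = |C − E| = 23.703.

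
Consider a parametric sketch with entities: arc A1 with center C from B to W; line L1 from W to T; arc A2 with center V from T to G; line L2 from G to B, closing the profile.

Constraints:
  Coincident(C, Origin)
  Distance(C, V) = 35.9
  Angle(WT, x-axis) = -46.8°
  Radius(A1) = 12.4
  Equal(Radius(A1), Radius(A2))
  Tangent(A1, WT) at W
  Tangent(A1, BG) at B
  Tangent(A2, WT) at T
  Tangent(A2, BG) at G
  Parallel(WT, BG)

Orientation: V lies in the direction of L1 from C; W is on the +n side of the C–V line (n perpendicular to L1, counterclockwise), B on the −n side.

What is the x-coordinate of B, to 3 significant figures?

-9.04

The slot axis is L1's direction at -46.8°, so u = (cos -46.8°, sin -46.8°) = (0.685, -0.729) and n = (−sin -46.8°, cos -46.8°) = (0.729, 0.685). C is at the origin and V lies 35.9 along u from C, so V = 35.9·u = (24.6, -26.2). Tangency of A1 to both parallel lines with radius 12.4 puts W and B at C ± 12.4·n: W = (9.04, 8.49), B = (-9.04, -8.49). So B.x = -9.04.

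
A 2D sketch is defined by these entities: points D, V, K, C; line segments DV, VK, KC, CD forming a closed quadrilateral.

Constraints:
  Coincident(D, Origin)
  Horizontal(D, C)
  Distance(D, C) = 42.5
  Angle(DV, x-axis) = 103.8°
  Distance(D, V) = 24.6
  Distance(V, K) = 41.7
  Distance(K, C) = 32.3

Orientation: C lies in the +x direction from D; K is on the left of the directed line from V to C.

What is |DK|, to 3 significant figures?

47.2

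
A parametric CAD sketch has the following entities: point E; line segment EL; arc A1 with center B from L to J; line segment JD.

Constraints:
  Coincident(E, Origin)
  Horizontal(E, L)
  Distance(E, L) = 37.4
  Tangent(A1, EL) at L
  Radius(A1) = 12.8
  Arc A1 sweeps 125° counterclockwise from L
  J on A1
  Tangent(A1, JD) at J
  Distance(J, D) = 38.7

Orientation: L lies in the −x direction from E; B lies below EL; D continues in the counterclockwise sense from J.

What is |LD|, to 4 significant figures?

53.15

On A1, L sits at bearing 90° from B; a 125° counterclockwise sweep puts J at bearing 215°, so J = B + 12.8·(cos 215°, sin 215°) = (-47.89, -20.14). Tangency of A1 to JD means the radius BJ is perpendicular to JD, so JD runs along (−sin 215°, cos 215°); with |JD| = 38.7, D = (-25.69, -51.84). Then |LD| = |D − L| = 53.15.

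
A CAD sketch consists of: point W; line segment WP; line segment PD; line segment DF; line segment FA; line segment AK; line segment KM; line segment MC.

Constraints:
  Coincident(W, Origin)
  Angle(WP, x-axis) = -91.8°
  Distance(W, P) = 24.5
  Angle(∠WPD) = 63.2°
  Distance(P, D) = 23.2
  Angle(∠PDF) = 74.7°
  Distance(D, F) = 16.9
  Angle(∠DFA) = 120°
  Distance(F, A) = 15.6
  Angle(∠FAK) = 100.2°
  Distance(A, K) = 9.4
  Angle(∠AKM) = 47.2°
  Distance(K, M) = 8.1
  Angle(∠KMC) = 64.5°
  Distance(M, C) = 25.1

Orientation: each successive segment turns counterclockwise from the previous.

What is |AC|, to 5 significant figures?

18.193

∠AKM = 47.2° gives KM at 42.900° from the x-axis; with |KM| = 8.1, M = (-0.072573, -8.4695). ∠KMC = 64.5° gives MC at 158.40° from the x-axis; with |MC| = 25.1, C = (-23.410, 0.77039). Then |AC| = |C − A| = 18.193.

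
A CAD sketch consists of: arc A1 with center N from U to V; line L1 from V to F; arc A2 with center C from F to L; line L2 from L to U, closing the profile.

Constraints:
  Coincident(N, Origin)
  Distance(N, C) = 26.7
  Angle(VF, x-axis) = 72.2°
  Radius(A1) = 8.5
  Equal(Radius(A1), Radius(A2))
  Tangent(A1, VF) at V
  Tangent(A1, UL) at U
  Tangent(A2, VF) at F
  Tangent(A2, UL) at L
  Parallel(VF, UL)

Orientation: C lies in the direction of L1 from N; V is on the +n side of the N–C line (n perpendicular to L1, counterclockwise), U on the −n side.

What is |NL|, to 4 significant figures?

28.02

Tangency of A1 to both parallel lines with radius 8.5 puts V and U at N ± 8.5·n: V = (-8.093, 2.598), U = (8.093, -2.598). Equal radii place F and L the same way about C: F = C + 8.5·n = (0.06896, 28.02), L = C − 8.5·n = (16.26, 22.82). Then |NL| = |L − N| = 28.02.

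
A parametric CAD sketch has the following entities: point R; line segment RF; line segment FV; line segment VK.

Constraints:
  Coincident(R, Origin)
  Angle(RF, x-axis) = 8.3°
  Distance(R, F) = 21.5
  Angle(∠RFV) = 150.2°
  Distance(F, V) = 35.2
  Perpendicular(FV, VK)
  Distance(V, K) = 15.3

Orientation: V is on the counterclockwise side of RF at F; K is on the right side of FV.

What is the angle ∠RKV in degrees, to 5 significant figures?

64.244°

∠RFV = 150.2°, so FV runs at 8.3° + (180° − 150.2°) = 38.100° from the x-axis; with |FV| = 35.2, V = F + 35.2·(cos 38.100°, sin 38.100°) = (48.975, 24.823). FV ⟂ VK; with |VK| = 15.3 on the right of FV, K = V + 15.3·(0.61704, -0.78694) = (58.416, 12.783). Then cos ∠RKV = KR·KV / (|KR||KV|), giving 64.244°.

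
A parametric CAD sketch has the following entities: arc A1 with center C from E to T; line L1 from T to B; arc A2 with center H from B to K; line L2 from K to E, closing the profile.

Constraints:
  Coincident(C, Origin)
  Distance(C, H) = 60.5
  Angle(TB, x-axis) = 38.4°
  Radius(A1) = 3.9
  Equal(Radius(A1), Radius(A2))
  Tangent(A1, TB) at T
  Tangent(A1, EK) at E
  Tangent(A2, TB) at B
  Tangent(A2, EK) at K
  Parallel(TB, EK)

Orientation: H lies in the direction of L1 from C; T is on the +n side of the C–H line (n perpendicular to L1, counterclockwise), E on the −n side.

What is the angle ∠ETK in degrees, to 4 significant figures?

82.65°

Tangency of A1 to both parallel lines with radius 3.9 puts T and E at C ± 3.9·n: T = (-2.422, 3.056), E = (2.422, -3.056). Equal radii place B and K the same way about H: B = H + 3.9·n = (44.99, 40.64), K = H − 3.9·n = (49.84, 34.52). Then cos ∠ETK = TE·TK / (|TE||TK|), giving 82.65°.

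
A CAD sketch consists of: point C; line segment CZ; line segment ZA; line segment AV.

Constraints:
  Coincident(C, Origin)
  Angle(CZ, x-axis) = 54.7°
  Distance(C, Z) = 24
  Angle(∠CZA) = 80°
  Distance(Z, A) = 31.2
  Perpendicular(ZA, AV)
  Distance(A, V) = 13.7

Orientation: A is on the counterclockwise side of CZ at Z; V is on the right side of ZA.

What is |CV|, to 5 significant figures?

46.094

C is at the origin; CZ runs at 54.7° with length 24.0, so Z = 24.0·(cos 54.7°, sin 54.7°) = (13.869, 19.587). ∠CZA = 80.0°, so ZA runs at 54.7° + (180° − 80.0°) = 154.70° from the x-axis; with |ZA| = 31.2, A = Z + 31.2·(cos 154.70°, sin 154.70°) = (-14.339, 32.921). ZA is perpendicular to AV; with |AV| = 13.7 on the right of ZA, V = A + 13.7·(0.42736, 0.90408) = (-8.4840, 45.307). Then |CV| = |V − C| = 46.094.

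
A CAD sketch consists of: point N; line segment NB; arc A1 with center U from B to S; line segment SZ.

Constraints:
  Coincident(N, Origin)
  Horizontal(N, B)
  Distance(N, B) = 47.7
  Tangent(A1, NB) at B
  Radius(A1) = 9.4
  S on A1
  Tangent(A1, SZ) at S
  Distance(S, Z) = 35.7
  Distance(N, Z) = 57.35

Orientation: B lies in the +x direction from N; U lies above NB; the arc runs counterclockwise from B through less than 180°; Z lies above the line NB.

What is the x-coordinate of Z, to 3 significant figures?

36.2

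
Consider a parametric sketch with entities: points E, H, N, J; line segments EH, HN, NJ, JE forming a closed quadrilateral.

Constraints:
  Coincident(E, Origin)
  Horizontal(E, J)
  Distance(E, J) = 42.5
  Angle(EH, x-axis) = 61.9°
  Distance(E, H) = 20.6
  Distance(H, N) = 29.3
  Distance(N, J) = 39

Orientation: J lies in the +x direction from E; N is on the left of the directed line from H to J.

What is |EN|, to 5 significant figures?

49.116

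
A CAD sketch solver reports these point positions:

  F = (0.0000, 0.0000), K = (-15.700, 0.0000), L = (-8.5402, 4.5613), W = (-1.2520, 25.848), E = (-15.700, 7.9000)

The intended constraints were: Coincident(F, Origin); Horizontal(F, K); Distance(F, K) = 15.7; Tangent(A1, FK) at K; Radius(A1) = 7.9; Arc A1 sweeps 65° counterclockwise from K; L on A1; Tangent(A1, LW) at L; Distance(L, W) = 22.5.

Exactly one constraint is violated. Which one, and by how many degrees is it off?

Tangent(A1, LW) at L — off by 6.10°.

F = (0.00, 0.00) ✓; F.y = 0.00, K.y = 0.00 ✓; |FK| = 15.70 ✓; ∠(EK, KF) = 90.00° ✓; |EK| = 7.900 ✓; bearing(E→L) − bearing(E→K) = 65.00° ✓; |EL| = 7.900 ✓; ∠(EL, LW) = 83.90° ✗; |LW| = 22.50 ✓.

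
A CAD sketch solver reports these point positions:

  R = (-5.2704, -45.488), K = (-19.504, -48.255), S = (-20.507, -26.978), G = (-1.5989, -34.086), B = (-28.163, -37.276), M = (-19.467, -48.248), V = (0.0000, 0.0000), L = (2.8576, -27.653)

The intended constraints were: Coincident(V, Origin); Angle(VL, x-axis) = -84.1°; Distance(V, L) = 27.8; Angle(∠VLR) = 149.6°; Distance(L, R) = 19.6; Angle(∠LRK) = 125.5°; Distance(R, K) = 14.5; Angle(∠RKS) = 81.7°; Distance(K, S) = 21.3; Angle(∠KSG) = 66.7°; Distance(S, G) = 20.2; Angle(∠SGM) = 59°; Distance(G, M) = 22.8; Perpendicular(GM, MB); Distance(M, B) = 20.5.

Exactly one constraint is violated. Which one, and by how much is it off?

Distance(M, B) = 20.5 — off by 6.50.

V = (0.00, 0.00) ✓; VL at -84.10° ✓; |VL| = 27.80 ✓; ∠VLR = 149.6° ✓; |LR| = 19.60 ✓; ∠LRK = 125.5° ✓; |RK| = 14.50 ✓; ∠RKS = 81.70° ✓; |KS| = 21.30 ✓; ∠KSG = 66.70° ✓; |SG| = 20.20 ✓; ∠SGM = 59.00° ✓; |GM| = 22.80 ✓; ∠(GM, MB) = 90.00° ✓; |MB| = 14.00 ✗.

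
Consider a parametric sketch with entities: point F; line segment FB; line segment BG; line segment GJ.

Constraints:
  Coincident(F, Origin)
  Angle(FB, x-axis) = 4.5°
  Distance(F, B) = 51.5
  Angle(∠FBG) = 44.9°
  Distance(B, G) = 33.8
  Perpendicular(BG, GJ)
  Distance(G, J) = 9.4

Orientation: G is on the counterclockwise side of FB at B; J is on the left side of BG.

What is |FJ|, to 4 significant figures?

27.09

F is at the origin; FB runs at 4.5° with length 51.5, so B = 51.5·(cos 4.5°, sin 4.5°) = (51.34, 4.041). ∠FBG = 44.9°, so BG runs at 4.5° + (180° − 44.9°) = 139.6° from the x-axis; with |BG| = 33.8, G = B + 33.8·(cos 139.6°, sin 139.6°) = (25.60, 25.95). BG ⟂ GJ; with |GJ| = 9.4 on the left of BG, J = G + 9.4·(-0.6481, -0.7615) = (19.51, 18.79). Then |FJ| = |J − F| = 27.09.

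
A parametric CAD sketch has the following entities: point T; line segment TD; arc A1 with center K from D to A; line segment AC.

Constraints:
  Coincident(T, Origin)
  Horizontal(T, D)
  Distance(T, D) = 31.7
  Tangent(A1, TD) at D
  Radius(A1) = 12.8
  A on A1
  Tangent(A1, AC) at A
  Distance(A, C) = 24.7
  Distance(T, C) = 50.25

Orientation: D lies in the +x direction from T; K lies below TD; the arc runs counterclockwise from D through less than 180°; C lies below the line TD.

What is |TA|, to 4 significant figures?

26.76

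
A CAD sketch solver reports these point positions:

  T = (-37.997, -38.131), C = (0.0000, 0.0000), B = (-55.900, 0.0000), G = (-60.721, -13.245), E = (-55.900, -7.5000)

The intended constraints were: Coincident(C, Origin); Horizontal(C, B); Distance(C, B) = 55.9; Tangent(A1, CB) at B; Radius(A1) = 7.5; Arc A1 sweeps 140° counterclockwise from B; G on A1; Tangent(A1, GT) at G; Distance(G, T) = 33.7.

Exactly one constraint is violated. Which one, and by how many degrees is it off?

Tangent(A1, GT) at G — off by 7.60°.

C = (0.00, 0.00) ✓; C.y = 0.00, B.y = 0.00 ✓; |CB| = 55.90 ✓; ∠(EB, BC) = 90.00° ✓; |EB| = 7.500 ✓; bearing(E→G) − bearing(E→B) = 140.0° ✓; |EG| = 7.500 ✓; ∠(EG, GT) = 97.60° ✗; |GT| = 33.70 ✓.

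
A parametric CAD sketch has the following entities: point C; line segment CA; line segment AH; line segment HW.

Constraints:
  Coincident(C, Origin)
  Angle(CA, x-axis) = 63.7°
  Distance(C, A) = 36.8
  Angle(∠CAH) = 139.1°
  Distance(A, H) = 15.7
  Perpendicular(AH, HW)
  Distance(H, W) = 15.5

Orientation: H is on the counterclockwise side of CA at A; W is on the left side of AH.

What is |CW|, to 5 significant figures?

44.356

∠CAH = 139.1°, so AH runs at 63.7° + (180° − 139.1°) = 104.60° from the x-axis; with |AH| = 15.7, H = A + 15.7·(cos 104.60°, sin 104.60°) = (12.348, 48.184). The perpendicularity gives HW at right angles to AH; with |HW| = 15.5 on the left of AH, W = H + 15.5·(-0.96771, -0.25207) = (-2.6520, 44.277). Then |CW| = |W − C| = 44.356.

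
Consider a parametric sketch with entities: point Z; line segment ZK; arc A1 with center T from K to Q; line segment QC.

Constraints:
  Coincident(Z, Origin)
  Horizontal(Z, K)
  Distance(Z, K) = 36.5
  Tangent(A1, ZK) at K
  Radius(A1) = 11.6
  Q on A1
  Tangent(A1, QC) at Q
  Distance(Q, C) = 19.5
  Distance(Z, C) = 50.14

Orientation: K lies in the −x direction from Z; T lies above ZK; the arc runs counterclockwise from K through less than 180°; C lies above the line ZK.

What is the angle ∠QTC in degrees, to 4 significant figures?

59.25°

Checks: Z = (0.00, 0.00) ✓; |TQ| = 11.60 ✓; ∠(TQ, QC) = 90.00° ✓; |QC| = 19.50 ✓; |ZC| = 50.14 ✓.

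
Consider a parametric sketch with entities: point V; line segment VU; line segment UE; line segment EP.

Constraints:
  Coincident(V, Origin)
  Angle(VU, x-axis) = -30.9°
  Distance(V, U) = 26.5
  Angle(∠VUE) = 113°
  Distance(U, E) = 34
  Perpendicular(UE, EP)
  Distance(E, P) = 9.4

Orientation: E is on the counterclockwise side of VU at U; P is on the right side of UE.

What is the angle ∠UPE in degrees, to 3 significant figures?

74.5°

∠VUE = 113.0°, so UE runs at -30.9° + (180° − 113.0°) = 36.1° from the x-axis; with |UE| = 34.0, E = U + 34.0·(cos 36.1°, sin 36.1°) = (50.2, 6.42). The perpendicularity gives EP at right angles to UE; with |EP| = 9.4 on the right of UE, P = E + 9.4·(0.589, -0.808) = (55.7, -1.17). Then cos ∠UPE = PU·PE / (|PU||PE|), giving 74.5°.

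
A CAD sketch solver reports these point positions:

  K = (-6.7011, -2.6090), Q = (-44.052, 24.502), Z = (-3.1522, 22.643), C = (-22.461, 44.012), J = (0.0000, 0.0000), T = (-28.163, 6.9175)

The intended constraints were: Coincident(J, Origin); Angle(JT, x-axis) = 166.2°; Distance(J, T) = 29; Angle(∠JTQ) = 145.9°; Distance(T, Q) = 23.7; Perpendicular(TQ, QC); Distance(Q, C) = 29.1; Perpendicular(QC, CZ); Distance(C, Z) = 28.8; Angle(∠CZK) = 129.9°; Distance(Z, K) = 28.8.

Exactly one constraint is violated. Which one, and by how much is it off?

Distance(Z, K) = 28.8 — off by 3.30.

J = (0.00, 0.00) ✓; JT at 166.2° ✓; |JT| = 29.00 ✓; ∠JTQ = 145.9° ✓; |TQ| = 23.70 ✓; ∠(TQ, QC) = 90.00° ✓; |QC| = 29.10 ✓; ∠(QC, CZ) = 90.00° ✓; |CZ| = 28.80 ✓; ∠CZK = 129.9° ✓; |ZK| = 25.50 ✗.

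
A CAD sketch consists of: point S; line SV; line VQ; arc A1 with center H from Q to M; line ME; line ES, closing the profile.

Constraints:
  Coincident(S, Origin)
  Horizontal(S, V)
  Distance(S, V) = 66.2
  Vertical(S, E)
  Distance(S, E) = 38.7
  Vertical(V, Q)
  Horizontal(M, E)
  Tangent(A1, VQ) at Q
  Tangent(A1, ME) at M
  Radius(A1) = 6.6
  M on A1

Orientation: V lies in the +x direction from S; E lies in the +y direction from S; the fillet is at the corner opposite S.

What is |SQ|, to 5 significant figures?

73.572

S is at the origin; SV is horizontal with |SV| = 66.2 and V on the +x side, so V = (66.200, 0.0000). S and E share the same x with |SE| = 38.7 and E on the +y side, so E = (0.0000, 38.700). The virtual corner opposite S is at (66.200, 38.700). A1 meets VQ tangentially, so HQ is at right angles to VQ and the tangent condition forces HM to be normal to ME, with radius 6.6, so the center H sits 6.6 in from both sides at H = (59.600, 32.100). That places the tangent points at Q = (66.200, 32.100) on VQ and M = (59.600, 38.700) on ME. Then |SQ| = |Q − S| = 73.572.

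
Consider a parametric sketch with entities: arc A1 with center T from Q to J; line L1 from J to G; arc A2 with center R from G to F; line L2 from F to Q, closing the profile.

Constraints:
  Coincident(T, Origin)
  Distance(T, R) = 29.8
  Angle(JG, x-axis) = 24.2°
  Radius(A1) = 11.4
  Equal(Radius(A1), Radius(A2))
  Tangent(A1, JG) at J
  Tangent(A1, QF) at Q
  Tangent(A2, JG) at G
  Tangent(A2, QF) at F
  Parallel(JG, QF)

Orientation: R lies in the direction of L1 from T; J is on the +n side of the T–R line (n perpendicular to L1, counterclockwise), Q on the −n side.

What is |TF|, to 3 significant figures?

31.9

The slot axis is L1's direction at 24.2°, so u = (cos 24.2°, sin 24.2°) = (0.912, 0.410) and n = (−sin 24.2°, cos 24.2°) = (-0.410, 0.912). T is at the origin and R lies 29.8 along u from T, so R = 29.8·u = (27.2, 12.2). Tangency of A1 to both parallel lines with radius 11.4 puts J and Q at T ± 11.4·n: J = (-4.67, 10.4), Q = (4.67, -10.4). Equal radii place G and F the same way about R: G = R + 11.4·n = (22.5, 22.6), F = R − 11.4·n = (31.9, 1.82). Then |TF| = |F − T| = 31.9.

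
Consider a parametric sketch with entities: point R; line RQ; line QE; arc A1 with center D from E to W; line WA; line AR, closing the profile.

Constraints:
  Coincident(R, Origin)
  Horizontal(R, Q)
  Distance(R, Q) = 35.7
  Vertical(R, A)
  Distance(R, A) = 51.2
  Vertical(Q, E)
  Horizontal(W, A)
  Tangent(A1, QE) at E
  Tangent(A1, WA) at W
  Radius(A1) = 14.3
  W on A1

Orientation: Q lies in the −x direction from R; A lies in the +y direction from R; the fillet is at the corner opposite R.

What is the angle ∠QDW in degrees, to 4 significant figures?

158.8°

R is at the origin; R and Q share the same y with |RQ| = 35.7 and Q on the −x side, so Q = (-35.70, 0.000). RA is vertical with |RA| = 51.2 and A on the +y side, so A = (0.000, 51.20). The virtual corner opposite R is at (-35.70, 51.20). Since A1 is tangent to QE there, DE ⟂ QE and tangency of A1 to WA means the radius DW is perpendicular to WA, with radius 14.3, so the center D sits 14.3 in from both sides at D = (-21.40, 36.90). That places the tangent points at E = (-35.70, 36.90) on QE and W = (-21.40, 51.20) on WA. Then cos ∠QDW = DQ·DW / (|DQ||DW|), giving 158.8°.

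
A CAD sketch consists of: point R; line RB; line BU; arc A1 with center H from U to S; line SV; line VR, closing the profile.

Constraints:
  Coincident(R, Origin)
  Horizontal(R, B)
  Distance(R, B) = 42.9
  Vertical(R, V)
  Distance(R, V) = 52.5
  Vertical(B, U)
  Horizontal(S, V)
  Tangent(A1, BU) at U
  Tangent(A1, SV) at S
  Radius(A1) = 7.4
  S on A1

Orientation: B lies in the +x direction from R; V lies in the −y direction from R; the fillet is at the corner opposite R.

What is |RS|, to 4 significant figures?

63.38

R is at the origin; RB is horizontal with |RB| = 42.9 and B on the +x side, so B = (42.90, 0.000). RV is vertical with |RV| = 52.5 and V on the −y side, so V = (0.000, -52.50). The virtual corner opposite R is at (42.90, -52.50). Tangency of A1 to BU means the radius HU is perpendicular to BU and since A1 is tangent to SV there, HS ⟂ SV, with radius 7.4, so the center H sits 7.4 in from both sides at H = (35.50, -45.10). That places the tangent points at U = (42.90, -45.10) on BU and S = (35.50, -52.50) on SV. Then |RS| = |S − R| = 63.38.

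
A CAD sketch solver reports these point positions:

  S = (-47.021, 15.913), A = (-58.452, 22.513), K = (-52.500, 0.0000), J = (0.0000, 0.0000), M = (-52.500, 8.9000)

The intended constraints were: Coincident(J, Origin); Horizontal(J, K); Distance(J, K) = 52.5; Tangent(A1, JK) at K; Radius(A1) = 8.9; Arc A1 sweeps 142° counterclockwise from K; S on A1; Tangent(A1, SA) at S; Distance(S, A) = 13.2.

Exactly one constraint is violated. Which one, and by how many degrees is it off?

Tangent(A1, SA) at S — off by 8.00°.

J = (0.00, 0.00) ✓; J.y = 0.00, K.y = 0.00 ✓; |JK| = 52.50 ✓; ∠(MK, KJ) = 90.00° ✓; |MK| = 8.900 ✓; bearing(M→S) − bearing(M→K) = 142.0° ✓; |MS| = 8.900 ✓; ∠(MS, SA) = 82.00° ✗; |SA| = 13.20 ✓.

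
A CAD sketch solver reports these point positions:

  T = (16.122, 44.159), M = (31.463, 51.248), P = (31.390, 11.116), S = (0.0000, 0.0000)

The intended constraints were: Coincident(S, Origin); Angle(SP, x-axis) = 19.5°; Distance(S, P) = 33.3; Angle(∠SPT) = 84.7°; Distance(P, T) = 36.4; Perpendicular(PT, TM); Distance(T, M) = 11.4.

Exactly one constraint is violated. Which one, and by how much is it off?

Distance(T, M) = 11.4 — off by 5.50.

S = (0.00, 0.00) ✓; SP at 19.50° ✓; |SP| = 33.30 ✓; ∠SPT = 84.70° ✓; |PT| = 36.40 ✓; ∠(PT, TM) = 90.00° ✓; |TM| = 16.90 ✗.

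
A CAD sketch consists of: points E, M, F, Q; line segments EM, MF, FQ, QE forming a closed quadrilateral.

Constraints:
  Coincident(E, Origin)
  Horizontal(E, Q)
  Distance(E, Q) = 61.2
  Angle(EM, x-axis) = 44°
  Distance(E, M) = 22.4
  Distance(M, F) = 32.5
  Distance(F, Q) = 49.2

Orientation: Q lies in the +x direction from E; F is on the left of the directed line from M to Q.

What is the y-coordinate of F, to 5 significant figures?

41.813

Checks: |MF| = 32.50 ✓; |FQ| = 49.20 ✓.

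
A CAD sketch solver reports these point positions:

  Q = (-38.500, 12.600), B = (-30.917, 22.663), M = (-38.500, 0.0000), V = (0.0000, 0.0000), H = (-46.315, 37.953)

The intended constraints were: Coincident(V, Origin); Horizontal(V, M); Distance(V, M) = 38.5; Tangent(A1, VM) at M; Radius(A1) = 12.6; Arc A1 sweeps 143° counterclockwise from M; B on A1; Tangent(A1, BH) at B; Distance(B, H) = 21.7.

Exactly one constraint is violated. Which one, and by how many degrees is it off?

Tangent(A1, BH) at B — off by 7.80°.

V = (0.00, 0.00) ✓; V.y = 0.00, M.y = 0.00 ✓; |VM| = 38.50 ✓; ∠(QM, MV) = 90.00° ✓; |QM| = 12.60 ✓; bearing(Q→B) − bearing(Q→M) = 143.0° ✓; |QB| = 12.60 ✓; ∠(QB, BH) = 97.80° ✗; |BH| = 21.70 ✓.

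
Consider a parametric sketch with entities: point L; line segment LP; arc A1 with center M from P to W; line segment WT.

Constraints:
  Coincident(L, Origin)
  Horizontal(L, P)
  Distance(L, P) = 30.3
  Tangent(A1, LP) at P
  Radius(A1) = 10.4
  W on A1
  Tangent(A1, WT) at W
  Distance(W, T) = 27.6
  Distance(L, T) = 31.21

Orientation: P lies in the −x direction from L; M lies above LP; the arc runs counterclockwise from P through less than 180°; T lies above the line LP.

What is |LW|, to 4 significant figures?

21.81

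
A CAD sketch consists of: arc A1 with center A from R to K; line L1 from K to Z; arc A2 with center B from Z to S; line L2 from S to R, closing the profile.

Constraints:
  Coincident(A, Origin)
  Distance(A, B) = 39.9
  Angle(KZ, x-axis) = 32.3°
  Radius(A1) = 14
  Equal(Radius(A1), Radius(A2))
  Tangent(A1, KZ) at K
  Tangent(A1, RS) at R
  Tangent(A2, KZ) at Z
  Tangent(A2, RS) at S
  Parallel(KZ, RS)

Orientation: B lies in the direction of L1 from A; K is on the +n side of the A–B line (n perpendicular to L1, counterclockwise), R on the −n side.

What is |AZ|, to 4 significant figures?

42.28

The slot axis is L1's direction at 32.3°, so u = (cos 32.3°, sin 32.3°) = (0.8453, 0.5344) and n = (−sin 32.3°, cos 32.3°) = (-0.5344, 0.8453). A is at the origin and B lies 39.9 along u from A, so B = 39.9·u = (33.73, 21.32). Tangency of A1 to both parallel lines with radius 14.0 puts K and R at A ± 14.0·n: K = (-7.481, 11.83), R = (7.481, -11.83). Equal radii place Z and S the same way about B: Z = B + 14.0·n = (26.25, 33.15), S = B − 14.0·n = (41.21, 9.487). Then |AZ| = |Z − A| = 42.28.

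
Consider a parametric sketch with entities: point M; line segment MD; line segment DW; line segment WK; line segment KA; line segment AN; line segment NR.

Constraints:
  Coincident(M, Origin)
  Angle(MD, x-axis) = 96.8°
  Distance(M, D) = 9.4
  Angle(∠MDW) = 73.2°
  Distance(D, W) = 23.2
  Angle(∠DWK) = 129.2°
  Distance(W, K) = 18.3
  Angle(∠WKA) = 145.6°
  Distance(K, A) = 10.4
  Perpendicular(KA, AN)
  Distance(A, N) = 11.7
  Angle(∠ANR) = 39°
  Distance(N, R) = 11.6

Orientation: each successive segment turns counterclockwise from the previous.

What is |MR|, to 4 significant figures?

30.83

KA is perpendicular to AN, so AN runs at 18.80°; with |AN| = 11.7, N = (-12.87, -23.65). ∠ANR = 39.0° gives NR at 159.8° from the x-axis; with |NR| = 11.6, R = (-23.75, -19.65). Then |MR| = |R − M| = 30.83.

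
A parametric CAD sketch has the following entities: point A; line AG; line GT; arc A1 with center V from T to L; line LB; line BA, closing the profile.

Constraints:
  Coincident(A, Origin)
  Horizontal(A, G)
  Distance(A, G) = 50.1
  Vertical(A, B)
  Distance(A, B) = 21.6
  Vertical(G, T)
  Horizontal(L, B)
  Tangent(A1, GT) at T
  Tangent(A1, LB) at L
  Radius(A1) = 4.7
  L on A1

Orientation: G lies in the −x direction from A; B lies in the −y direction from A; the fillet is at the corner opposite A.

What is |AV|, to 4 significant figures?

48.44

A is at the origin; A and G share the same y with |AG| = 50.1 and G on the −x side, so G = (-50.10, 0.000). A and B share the same x with |AB| = 21.6 and B on the −y side, so B = (0.000, -21.60). The virtual corner opposite A is at (-50.10, -21.60). The tangent condition forces VT to be normal to GT and A1 meets LB tangentially, so VL is at right angles to LB, with radius 4.7, so the center V sits 4.7 in from both sides at V = (-45.40, -16.90). Then |AV| = |V − A| = 48.44.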